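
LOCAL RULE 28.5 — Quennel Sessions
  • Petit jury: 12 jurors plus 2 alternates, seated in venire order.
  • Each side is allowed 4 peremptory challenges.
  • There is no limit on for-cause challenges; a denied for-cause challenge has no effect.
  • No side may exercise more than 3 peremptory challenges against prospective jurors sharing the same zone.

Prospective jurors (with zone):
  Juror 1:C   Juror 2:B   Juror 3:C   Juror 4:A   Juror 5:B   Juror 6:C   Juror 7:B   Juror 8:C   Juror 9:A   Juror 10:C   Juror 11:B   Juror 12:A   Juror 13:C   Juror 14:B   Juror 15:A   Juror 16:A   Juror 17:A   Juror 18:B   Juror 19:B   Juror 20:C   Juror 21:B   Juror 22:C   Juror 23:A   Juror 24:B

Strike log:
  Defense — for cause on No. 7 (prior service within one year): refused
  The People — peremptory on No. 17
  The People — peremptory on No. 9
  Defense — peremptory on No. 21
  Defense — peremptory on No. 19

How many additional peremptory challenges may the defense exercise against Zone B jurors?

1

Defense peremptories so far: #21, #19 — 2 of 4 used, 2 left overall.
Against Zone B: #21, #19 — 2 used; per-zone cap 3 leaves 1.
Binding limit: min(2, 1) = 1.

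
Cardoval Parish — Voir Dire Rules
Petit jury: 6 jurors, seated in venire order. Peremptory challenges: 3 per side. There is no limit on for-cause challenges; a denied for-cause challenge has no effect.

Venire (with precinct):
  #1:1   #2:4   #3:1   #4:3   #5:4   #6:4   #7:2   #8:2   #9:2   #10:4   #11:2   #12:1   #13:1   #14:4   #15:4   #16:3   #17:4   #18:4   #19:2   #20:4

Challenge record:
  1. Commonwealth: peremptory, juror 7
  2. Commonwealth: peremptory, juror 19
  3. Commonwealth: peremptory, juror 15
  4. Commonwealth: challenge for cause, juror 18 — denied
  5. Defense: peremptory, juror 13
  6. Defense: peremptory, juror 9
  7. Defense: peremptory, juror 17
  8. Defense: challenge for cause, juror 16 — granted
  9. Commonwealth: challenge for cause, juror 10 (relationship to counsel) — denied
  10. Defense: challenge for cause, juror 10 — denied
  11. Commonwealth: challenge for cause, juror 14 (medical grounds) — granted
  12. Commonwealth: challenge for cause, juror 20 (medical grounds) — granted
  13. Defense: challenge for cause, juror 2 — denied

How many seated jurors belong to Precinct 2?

0

Removed: #7, #9, #13, #14, #15, #16, #17, #19, #20.
Seated jurors 1–6: #1, #2, #3, #4, #5, #6.
None of those are in Precinct 2 → 0.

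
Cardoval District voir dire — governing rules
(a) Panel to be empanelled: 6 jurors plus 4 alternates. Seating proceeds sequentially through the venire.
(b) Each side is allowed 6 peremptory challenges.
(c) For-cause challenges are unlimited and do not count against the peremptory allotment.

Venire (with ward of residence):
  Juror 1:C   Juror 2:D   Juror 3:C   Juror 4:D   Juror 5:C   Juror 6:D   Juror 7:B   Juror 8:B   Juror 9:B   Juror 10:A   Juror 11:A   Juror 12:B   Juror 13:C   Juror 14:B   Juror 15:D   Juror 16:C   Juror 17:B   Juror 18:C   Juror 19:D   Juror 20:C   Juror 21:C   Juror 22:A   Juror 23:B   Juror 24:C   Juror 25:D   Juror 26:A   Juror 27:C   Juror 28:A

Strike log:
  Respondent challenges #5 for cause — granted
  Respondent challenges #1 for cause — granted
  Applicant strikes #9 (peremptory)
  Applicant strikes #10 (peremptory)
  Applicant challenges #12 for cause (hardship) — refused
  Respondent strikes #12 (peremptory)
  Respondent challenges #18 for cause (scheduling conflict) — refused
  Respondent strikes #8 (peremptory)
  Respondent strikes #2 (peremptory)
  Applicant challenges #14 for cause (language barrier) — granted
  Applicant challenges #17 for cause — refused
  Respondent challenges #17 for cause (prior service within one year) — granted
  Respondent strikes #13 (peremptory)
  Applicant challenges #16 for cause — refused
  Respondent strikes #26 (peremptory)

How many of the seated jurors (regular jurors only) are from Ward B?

1

Removed: #1, #2, #5, #8, #9, #10, #12, #13, #14, #17, #26.
Seated jurors 1–6: #3, #4, #6, #7, #11, #15 (alternates #16, #18, #19, #20 not counted).
Of those, in Ward B: #7 → 1.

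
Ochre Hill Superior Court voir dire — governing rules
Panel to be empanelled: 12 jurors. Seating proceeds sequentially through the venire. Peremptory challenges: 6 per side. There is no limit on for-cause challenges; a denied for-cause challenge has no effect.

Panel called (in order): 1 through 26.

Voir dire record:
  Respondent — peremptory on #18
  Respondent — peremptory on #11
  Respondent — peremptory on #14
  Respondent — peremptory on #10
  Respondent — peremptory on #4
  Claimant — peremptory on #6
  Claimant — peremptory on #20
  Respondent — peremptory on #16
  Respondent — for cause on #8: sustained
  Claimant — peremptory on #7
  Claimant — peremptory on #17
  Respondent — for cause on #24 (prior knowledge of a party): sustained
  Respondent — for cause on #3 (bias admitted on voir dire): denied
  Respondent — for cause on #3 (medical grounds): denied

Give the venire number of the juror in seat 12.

Removed: #4, #6, #7, #8, #10, #11, #14, #16, #17, #18, #20, #24. (#3 stays — for-cause denied.)
Filling seats in venire order through position 12: #1, #2, #3, #5, #9, #12, #13, #15, #19, #21, #22, #23.
So seat 12 is #23.

23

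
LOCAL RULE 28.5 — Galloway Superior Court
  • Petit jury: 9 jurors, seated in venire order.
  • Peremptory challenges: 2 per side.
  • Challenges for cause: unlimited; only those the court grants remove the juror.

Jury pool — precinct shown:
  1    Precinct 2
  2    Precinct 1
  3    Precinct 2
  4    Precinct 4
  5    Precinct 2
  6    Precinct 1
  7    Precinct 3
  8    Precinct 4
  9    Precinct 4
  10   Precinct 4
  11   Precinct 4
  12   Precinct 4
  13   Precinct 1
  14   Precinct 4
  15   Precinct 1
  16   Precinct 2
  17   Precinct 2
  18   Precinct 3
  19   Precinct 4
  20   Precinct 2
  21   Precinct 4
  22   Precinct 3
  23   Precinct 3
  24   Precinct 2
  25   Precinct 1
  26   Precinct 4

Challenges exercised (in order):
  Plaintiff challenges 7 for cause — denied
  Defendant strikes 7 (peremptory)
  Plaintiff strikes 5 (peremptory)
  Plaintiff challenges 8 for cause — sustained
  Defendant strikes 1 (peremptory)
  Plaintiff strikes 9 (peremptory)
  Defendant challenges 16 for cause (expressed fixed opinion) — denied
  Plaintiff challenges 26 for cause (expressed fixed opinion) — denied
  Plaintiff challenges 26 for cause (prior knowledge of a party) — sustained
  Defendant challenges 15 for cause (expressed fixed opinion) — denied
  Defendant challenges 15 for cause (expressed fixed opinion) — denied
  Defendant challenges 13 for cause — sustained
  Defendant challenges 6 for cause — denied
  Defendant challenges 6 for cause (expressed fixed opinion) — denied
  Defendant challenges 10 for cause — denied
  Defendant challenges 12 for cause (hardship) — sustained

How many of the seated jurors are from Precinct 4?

4

Removed: #1, #5, #7, #8, #9, #12, #13, #26.
Seated jurors 1–9: #2, #3, #4, #6, #10, #11, #14, #15, #16.
Of those, in Precinct 4: #4, #10, #11, #14 → 4.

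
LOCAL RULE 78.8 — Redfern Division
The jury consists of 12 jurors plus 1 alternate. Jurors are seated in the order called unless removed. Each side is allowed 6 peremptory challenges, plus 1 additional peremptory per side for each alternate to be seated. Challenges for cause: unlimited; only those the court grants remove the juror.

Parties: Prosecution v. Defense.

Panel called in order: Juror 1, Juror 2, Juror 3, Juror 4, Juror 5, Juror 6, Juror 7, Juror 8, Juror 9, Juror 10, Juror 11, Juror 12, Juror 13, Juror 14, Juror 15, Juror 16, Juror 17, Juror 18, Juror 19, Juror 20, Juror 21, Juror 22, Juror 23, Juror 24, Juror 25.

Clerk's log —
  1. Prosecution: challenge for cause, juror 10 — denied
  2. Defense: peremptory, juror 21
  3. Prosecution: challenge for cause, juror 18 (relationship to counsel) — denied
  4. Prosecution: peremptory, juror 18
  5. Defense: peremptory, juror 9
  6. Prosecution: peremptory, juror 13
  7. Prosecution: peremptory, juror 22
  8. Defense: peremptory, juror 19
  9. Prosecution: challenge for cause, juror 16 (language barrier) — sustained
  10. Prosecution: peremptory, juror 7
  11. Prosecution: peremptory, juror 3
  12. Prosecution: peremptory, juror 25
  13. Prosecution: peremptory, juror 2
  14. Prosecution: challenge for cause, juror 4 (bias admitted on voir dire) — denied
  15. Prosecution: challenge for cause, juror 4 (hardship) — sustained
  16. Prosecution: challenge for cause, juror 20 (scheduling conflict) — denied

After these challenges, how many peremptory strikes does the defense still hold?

Defense allotment: 6 base + 1 × 1 alternate = 7.
Defense peremptories used: #21, #9, #19 — 3.
Remaining: 7 − 3 = 4.

4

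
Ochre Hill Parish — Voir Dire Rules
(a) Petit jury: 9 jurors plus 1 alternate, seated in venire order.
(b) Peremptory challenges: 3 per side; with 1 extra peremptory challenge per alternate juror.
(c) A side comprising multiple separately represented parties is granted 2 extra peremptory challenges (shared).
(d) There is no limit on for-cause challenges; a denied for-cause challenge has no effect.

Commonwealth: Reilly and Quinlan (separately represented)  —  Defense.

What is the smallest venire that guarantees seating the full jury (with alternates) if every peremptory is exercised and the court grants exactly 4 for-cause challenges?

Seats to fill: 9 + 1 alternates = 10.
Peremptories — Commonwealth: 3 + 1×1 + 2 = 6; Defense: 3 + 1×1 = 4; total 10.
For-cause removals: 4.
Minimum venire: 10 + 10 + 4 = 24.

24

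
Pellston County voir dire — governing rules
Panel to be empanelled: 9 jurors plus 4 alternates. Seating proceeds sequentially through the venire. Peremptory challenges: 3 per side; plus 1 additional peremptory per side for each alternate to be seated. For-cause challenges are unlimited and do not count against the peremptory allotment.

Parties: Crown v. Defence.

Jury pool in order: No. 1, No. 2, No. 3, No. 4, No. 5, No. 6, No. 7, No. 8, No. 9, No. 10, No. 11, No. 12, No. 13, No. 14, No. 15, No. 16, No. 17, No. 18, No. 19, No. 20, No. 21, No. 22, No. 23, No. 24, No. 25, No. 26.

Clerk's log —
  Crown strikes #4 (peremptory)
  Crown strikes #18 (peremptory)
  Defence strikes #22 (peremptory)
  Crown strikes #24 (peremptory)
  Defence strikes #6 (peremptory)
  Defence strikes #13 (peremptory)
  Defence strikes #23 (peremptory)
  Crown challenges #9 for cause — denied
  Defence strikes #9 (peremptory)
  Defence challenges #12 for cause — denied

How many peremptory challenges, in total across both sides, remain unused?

6

Crown allotment: 3 base + 1 × 4 alternates = 7. Defence allotment: 3 base + 1 × 4 alternates = 7.
Crown peremptories used: #4, #18, #24 — 3 (the for-cause on #9 doesn't count).
Defence peremptories used: #22, #6, #13, #23, #9 — 5 (the for-cause on #12 doesn't count).
Remaining: (7 − 3) + (7 − 5) = 6.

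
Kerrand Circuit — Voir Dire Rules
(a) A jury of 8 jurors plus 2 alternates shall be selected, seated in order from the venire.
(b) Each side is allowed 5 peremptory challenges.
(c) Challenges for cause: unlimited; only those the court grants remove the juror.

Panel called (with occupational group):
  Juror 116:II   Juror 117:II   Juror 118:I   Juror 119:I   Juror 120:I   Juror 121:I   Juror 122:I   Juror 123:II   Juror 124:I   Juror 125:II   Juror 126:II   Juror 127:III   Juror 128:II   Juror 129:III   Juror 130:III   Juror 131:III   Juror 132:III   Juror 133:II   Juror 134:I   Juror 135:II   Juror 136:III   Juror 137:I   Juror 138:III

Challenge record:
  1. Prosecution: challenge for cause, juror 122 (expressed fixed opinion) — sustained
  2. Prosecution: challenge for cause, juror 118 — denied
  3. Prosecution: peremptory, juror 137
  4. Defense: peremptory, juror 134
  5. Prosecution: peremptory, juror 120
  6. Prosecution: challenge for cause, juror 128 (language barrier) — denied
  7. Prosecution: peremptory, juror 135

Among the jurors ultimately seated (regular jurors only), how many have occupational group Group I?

4

Removed: #120, #122, #134, #135, #137.
Seated jurors 1–8: #116, #117, #118, #119, #121, #123, #124, #125 (alternates #126, #127 not counted).
Of those, in Group I: #118, #119, #121, #124 → 4.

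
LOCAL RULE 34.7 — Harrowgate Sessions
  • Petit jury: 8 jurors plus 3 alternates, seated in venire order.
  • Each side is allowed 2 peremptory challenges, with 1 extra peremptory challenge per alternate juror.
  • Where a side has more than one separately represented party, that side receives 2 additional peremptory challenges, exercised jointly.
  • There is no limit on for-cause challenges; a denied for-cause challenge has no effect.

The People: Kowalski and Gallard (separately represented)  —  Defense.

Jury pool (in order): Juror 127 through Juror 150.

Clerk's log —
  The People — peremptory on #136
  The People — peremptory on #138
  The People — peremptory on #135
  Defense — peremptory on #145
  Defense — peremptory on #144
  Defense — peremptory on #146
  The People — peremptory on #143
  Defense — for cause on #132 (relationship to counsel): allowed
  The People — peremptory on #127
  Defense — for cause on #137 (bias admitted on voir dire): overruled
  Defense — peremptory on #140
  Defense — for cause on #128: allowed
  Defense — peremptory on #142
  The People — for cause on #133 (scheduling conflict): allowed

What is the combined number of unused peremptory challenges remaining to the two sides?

The People allotment: 2 base + 1 × 3 alternates + 2 multi-party = 7. Defense allotment: 2 base + 1 × 3 alternates = 5.
The People peremptories used: #136, #138, #135, #143, #127 — 5 (the for-cause on #133 doesn't count).
Defense peremptories used: #145, #144, #146, #140, #142 — 5 (for-cause on #132, #137, #128 don't count).
Remaining: (7 − 5) + (5 − 5) = 2.

2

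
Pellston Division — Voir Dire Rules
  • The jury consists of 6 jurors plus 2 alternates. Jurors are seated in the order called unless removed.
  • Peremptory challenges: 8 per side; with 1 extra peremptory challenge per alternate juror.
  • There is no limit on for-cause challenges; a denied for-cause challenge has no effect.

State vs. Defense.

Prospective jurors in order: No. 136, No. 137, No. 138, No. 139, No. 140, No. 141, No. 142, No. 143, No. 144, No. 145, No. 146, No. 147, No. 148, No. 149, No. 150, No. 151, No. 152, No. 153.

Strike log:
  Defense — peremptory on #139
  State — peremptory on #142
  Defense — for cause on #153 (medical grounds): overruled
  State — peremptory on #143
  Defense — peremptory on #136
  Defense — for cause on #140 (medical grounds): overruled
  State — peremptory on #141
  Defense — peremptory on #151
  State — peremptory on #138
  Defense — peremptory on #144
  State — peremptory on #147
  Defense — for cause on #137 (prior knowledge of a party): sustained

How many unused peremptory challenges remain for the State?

5

State allotment: 8 base + 1 × 2 alternates = 10.
State peremptories used: #142, #143, #141, #138, #147 — 5.
Remaining: 10 − 5 = 5.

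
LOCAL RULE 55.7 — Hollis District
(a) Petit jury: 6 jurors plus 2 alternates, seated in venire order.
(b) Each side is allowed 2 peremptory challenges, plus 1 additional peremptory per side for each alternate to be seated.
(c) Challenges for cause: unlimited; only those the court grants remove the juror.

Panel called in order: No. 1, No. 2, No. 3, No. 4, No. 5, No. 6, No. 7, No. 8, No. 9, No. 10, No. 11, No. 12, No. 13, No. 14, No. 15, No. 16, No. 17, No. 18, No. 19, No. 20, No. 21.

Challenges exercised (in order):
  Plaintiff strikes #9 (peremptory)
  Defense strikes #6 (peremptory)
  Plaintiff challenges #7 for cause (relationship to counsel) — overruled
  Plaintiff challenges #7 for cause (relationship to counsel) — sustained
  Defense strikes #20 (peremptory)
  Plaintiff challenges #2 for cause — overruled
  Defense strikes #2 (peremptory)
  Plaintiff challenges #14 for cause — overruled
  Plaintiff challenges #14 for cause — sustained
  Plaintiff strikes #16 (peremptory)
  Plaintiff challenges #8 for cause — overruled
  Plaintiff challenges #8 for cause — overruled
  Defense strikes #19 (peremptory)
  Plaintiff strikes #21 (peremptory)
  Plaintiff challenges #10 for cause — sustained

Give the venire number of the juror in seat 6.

Removed: #2, #6, #7, #9, #10, #14, #16, #19, #20, #21. (#8 stays — for-cause denied.)
Filling seats in venire order through position 6: #1, #3, #4, #5, #8, #11.
So seat 6 is #11.

11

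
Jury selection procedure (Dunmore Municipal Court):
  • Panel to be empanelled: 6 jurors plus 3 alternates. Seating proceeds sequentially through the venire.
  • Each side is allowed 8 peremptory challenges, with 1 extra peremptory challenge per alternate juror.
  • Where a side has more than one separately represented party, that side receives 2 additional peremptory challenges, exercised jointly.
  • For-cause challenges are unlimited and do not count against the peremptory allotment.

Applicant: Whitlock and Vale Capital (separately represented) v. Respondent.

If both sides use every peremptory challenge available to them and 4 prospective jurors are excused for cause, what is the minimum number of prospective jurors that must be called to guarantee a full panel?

Seats to fill: 6 + 3 alternates = 9.
Peremptories — Applicant: 8 + 1×3 + 2 = 13; Respondent: 8 + 1×3 = 11; total 24.
For-cause removals: 4.
Minimum venire: 9 + 24 + 4 = 37.

37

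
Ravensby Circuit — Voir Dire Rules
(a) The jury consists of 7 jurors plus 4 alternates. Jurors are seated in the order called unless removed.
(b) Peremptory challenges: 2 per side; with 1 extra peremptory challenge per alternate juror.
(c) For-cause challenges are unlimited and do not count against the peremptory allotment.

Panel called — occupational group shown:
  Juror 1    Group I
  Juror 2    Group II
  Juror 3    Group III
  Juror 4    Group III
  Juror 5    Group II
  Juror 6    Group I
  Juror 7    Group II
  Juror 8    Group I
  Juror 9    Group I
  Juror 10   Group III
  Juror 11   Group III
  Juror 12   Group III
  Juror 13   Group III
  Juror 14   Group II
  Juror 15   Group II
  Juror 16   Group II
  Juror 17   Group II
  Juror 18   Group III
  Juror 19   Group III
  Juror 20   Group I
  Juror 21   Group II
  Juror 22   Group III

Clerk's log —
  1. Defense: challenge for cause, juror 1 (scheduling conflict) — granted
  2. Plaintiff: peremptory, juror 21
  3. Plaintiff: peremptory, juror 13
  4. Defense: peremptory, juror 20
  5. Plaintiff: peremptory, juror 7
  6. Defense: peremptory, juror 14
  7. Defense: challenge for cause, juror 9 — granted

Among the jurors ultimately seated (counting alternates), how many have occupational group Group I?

2

Removed: #1, #7, #9, #13, #14, #20, #21.
Seated (11 incl. alternates): #2, #3, #4, #5, #6, #8, #10, #11, #12, #15, #16.
Of those, in Group I: #6, #8 → 2.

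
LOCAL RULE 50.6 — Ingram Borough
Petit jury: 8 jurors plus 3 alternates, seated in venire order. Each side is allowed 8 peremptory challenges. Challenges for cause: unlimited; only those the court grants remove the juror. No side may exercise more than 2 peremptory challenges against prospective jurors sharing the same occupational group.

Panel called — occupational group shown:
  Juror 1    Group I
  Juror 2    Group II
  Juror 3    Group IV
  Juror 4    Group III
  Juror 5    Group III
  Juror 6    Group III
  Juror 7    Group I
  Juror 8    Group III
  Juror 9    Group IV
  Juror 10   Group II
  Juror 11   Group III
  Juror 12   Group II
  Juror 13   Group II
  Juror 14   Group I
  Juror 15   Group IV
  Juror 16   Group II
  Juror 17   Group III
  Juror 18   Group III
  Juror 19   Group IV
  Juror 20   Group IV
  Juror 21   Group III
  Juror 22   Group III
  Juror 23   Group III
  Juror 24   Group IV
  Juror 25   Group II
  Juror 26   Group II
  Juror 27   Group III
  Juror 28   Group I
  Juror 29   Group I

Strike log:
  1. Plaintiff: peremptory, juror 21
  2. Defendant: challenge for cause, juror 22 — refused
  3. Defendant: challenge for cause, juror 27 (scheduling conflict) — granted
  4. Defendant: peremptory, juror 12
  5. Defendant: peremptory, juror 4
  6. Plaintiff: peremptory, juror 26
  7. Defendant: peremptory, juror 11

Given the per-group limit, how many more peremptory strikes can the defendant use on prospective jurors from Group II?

1

Defendant peremptories so far: #12, #4, #11 — 3 of 8 used, 5 left overall.
Against Group II: #12 — 1 used; per-group cap 2 leaves 1.
Binding limit: min(5, 1) = 1.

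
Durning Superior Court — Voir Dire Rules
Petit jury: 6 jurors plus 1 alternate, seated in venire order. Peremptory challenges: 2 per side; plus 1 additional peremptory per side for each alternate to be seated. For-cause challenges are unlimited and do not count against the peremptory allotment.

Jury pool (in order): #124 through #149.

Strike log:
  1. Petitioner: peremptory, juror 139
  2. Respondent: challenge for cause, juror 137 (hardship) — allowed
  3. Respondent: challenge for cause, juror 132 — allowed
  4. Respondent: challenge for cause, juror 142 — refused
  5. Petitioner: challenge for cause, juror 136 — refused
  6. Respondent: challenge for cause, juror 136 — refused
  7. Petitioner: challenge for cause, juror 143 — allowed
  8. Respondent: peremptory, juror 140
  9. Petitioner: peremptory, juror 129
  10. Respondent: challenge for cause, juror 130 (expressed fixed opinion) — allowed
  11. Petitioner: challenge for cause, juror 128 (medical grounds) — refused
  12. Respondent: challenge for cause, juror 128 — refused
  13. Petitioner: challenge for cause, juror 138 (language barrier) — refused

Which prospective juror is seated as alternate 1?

133

Removed: #129, #130, #132, #137, #139, #140, #143. (#128, #136, #138, #142 stay — for-cause denied.)
Seating in order: seats 1–6 → #124, #125, #126, #127, #128, #131; alternates → #133.
So alternate 1 is #133.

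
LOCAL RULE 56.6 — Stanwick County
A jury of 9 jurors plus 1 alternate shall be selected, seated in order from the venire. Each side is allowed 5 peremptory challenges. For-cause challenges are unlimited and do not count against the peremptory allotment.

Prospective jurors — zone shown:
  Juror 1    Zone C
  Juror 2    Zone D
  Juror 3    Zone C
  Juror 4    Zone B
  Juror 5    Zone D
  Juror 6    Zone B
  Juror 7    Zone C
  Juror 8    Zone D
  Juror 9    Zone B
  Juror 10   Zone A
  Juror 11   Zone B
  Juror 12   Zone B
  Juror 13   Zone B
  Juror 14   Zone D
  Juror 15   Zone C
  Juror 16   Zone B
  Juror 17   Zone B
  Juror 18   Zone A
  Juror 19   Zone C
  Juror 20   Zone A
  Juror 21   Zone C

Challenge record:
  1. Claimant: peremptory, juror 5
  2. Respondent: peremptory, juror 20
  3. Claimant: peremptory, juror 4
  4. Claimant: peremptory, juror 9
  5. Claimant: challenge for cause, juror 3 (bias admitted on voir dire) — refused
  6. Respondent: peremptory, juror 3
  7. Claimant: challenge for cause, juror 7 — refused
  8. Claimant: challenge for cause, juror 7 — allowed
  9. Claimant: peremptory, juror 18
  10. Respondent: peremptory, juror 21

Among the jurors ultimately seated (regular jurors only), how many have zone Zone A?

Removed: #3, #4, #5, #7, #9, #18, #20, #21.
Seated jurors 1–9: #1, #2, #6, #8, #10, #11, #12, #13, #14 (alternates #15 not counted).
Of those, in Zone A: #10 → 1.

1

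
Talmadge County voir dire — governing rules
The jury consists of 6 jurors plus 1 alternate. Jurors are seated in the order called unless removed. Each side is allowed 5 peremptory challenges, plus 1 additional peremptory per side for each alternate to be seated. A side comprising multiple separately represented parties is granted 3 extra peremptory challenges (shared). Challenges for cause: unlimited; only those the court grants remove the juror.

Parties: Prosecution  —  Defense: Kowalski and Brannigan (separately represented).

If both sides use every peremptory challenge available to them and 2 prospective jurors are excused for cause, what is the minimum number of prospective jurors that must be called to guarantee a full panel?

Seats to fill: 6 + 1 alternates = 7.
Peremptories — Prosecution: 5 + 1×1 = 6; Defense: 5 + 1×1 + 3 = 9; total 15.
For-cause removals: 2.
Minimum venire: 7 + 15 + 2 = 24.

24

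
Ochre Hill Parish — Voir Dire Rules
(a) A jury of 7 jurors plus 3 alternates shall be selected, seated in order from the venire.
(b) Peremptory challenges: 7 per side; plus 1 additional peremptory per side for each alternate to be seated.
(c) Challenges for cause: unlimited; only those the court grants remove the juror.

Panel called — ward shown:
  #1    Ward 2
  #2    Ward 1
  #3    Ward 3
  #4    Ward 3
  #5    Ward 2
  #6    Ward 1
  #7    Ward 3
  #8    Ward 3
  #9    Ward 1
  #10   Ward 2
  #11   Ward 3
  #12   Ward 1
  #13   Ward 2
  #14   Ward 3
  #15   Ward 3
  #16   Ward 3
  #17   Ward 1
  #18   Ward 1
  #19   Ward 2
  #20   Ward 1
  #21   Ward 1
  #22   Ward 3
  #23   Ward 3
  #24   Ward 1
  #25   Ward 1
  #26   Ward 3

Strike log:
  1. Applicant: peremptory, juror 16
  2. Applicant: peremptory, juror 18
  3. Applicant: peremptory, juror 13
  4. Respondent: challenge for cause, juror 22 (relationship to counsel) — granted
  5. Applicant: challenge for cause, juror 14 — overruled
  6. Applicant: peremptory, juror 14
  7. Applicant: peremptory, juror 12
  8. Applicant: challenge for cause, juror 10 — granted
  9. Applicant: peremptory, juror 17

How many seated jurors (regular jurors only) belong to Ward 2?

2

Removed: #10, #12, #13, #14, #16, #17, #18, #22.
Seated jurors 1–7: #1, #2, #3, #4, #5, #6, #7 (alternates #8, #9, #11 not counted).
Of those, in Ward 2: #1, #5 → 2.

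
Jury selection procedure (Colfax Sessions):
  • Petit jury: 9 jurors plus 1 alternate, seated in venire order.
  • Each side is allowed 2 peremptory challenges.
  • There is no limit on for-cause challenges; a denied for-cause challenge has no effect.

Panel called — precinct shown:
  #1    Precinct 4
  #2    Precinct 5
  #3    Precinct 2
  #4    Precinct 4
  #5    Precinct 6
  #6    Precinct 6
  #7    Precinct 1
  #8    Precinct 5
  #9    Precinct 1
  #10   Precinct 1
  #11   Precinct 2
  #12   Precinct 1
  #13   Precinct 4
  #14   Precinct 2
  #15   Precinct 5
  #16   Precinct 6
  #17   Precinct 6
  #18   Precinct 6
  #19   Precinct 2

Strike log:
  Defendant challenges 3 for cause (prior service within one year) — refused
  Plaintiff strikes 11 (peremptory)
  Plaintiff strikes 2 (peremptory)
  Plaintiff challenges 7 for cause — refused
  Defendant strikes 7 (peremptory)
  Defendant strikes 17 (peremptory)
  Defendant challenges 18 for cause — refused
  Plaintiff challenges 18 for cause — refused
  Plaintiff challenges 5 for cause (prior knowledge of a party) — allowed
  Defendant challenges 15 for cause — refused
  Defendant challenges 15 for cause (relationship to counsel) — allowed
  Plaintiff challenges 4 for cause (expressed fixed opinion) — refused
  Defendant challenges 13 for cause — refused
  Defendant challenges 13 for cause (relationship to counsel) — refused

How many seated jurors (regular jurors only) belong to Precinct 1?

Removed: #2, #5, #7, #11, #15, #17.
Seated jurors 1–9: #1, #3, #4, #6, #8, #9, #10, #12, #13 (alternates #14 not counted).
Of those, in Precinct 1: #9, #10, #12 → 3.

3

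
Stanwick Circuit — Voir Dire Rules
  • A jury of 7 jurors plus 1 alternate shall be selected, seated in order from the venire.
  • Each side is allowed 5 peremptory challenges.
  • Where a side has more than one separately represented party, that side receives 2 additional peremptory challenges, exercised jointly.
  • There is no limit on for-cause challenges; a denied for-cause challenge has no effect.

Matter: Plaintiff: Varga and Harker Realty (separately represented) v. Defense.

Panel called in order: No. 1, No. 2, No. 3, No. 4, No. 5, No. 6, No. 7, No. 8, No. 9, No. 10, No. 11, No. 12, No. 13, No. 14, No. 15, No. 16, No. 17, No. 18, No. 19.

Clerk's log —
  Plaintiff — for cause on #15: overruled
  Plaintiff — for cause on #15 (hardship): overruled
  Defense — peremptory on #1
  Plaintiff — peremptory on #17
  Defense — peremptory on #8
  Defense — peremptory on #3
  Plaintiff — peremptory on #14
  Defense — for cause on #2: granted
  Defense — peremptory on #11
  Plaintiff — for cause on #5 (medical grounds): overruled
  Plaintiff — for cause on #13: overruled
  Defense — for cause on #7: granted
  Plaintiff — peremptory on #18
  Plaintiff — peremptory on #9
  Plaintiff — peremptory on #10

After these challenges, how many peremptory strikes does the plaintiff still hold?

Plaintiff allotment: 5 base + 2 multi-party = 7.
Plaintiff peremptories used: #17, #14, #18, #9, #10 — 5 (for-cause on #15, #15, #5, #13 don't count).
Remaining: 7 − 5 = 2.

2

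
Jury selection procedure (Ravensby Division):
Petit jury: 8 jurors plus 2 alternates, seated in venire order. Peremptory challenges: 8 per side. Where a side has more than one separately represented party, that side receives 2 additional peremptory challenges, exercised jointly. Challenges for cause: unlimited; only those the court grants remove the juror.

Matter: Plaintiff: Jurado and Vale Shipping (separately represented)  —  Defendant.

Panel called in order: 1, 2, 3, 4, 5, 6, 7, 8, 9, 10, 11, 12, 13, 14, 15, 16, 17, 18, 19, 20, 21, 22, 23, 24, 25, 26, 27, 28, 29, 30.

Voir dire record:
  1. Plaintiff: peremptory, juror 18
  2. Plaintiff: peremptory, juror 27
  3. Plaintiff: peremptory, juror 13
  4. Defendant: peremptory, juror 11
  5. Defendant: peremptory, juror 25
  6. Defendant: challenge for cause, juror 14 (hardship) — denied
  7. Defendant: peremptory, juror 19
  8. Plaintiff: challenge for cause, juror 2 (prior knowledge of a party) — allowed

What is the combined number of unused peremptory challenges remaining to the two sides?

Plaintiff allotment: 8 base + 2 multi-party = 10. Defendant allotment: 8.
Plaintiff peremptories used: #18, #27, #13 — 3 (the for-cause on #2 doesn't count).
Defendant peremptories used: #11, #25, #19 — 3 (the for-cause on #14 doesn't count).
Remaining: (10 − 3) + (8 − 3) = 12.

12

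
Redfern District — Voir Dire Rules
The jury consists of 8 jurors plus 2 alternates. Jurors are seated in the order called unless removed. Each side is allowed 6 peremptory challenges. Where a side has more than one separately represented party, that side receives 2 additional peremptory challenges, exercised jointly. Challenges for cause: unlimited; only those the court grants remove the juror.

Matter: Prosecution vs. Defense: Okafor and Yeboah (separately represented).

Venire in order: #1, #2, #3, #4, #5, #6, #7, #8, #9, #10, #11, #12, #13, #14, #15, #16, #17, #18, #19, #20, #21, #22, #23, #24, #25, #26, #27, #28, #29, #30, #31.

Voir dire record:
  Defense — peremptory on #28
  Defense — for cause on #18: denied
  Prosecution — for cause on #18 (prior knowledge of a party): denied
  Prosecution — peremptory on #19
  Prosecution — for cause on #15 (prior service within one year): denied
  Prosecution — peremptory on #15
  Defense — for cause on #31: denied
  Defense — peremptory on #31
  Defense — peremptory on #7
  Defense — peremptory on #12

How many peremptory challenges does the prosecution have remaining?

4

Prosecution allotment: 6.
Prosecution peremptories used: #19, #15 — 2 (for-cause on #18, #15 don't count).
Remaining: 6 − 2 = 4.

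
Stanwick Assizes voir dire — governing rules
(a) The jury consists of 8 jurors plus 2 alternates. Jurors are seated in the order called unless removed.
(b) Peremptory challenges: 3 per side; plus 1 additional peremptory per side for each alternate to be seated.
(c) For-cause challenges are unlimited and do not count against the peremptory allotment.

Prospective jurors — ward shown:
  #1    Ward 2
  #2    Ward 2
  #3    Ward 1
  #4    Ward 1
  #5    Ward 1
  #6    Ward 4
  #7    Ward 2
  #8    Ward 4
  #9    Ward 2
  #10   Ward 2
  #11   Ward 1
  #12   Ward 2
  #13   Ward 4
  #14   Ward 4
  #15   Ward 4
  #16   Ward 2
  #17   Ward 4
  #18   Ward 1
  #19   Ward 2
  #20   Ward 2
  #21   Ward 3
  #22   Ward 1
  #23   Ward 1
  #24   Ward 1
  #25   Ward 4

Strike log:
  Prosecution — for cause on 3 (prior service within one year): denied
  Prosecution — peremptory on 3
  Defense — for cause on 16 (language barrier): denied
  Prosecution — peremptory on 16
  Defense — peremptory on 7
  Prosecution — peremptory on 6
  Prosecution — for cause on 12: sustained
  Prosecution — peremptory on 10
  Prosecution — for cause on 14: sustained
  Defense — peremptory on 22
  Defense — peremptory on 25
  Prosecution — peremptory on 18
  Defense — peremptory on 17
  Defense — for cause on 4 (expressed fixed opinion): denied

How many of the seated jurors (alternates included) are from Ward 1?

Removed: #3, #6, #7, #10, #12, #14, #16, #17, #18, #22, #25.
Seated (10 incl. alternates): #1, #2, #4, #5, #8, #9, #11, #13, #15, #19.
Of those, in Ward 1: #4, #5, #11 → 3.

3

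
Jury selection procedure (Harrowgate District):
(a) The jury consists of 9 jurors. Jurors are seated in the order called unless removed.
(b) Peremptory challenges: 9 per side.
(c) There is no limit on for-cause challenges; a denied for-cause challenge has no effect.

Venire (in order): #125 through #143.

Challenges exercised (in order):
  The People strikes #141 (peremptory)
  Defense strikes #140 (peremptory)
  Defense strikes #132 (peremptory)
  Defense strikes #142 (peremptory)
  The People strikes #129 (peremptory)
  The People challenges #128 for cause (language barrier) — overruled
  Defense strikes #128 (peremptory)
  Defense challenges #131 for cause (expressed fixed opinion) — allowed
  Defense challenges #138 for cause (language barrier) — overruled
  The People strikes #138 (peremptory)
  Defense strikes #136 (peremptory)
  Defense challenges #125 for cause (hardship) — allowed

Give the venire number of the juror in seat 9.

143

Removed: #125, #128, #129, #131, #132, #136, #138, #140, #141, #142.
Seating in order: seats 1–9 → #126, #127, #130, #133, #134, #135, #137, #139, #143.
So seat 9 is #143.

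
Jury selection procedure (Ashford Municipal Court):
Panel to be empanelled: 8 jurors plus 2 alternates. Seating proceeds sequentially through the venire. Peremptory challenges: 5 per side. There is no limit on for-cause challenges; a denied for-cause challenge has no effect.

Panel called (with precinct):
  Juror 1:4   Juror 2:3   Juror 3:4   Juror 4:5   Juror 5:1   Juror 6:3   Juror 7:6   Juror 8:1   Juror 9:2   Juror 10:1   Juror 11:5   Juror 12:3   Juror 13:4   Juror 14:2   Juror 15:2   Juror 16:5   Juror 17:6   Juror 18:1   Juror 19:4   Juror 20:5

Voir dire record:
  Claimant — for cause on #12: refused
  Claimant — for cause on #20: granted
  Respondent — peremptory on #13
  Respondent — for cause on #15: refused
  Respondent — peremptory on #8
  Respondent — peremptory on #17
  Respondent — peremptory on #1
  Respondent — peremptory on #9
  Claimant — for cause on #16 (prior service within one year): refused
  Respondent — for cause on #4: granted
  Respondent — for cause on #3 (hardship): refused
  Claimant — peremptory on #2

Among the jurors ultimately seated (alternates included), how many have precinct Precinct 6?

1

Removed: #1, #2, #4, #8, #9, #13, #17, #20.
Seated (10 incl. alternates): #3, #5, #6, #7, #10, #11, #12, #14, #15, #16.
Of those, in Precinct 6: #7 → 1.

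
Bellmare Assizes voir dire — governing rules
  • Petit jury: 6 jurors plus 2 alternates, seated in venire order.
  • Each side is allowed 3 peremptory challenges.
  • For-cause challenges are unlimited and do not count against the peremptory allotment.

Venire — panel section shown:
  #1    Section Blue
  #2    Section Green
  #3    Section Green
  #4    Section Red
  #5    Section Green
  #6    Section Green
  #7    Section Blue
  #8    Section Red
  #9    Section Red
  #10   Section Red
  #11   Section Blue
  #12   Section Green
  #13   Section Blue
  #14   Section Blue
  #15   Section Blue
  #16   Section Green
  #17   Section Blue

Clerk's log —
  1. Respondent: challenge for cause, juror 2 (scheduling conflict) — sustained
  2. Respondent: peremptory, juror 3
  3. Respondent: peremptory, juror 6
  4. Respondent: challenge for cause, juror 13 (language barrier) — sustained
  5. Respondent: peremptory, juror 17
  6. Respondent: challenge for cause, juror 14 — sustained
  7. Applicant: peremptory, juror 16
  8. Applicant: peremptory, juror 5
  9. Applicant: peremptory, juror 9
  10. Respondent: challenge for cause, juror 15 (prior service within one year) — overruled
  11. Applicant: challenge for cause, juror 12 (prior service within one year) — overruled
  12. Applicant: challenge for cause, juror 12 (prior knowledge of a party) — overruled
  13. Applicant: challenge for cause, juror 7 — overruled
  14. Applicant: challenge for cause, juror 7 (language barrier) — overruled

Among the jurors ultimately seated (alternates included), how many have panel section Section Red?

3

Removed: #2, #3, #5, #6, #9, #13, #14, #16, #17.
Seated (8 incl. alternates): #1, #4, #7, #8, #10, #11, #12, #15.
Of those, in Section Red: #4, #8, #10 → 3.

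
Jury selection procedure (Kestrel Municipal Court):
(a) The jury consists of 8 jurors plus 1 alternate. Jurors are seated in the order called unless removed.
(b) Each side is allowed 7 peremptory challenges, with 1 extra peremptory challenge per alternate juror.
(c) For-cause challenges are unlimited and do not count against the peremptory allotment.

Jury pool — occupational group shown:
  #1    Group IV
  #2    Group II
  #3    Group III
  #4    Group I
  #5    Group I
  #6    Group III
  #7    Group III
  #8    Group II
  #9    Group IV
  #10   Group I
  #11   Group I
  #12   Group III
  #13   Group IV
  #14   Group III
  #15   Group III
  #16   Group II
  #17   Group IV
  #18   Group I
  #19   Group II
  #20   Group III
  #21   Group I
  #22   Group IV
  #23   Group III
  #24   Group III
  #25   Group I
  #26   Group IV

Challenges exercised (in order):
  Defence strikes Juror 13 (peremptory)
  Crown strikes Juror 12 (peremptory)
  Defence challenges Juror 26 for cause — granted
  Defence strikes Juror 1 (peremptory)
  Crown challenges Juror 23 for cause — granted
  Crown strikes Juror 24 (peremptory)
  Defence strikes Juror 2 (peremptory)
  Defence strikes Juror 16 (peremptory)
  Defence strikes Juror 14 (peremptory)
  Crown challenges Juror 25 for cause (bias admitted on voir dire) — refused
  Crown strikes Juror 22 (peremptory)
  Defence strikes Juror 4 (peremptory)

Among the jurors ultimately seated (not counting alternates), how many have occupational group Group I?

3

Removed: #1, #2, #4, #12, #13, #14, #16, #22, #23, #24, #26.
Seated jurors 1–8: #3, #5, #6, #7, #8, #9, #10, #11 (alternates #15 not counted).
Of those, in Group I: #5, #10, #11 → 3.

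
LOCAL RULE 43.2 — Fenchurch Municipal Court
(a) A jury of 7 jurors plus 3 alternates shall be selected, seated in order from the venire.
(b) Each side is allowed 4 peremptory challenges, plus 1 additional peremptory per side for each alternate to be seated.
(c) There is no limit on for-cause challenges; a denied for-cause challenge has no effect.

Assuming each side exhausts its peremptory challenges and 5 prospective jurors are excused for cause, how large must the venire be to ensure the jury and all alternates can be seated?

29

Seats to fill: 7 + 3 alternates = 10.
Peremptories: 4 + 1×3 = 7 per side × 2 sides = 14.
For-cause removals: 5.
Minimum venire: 10 + 14 + 5 = 29.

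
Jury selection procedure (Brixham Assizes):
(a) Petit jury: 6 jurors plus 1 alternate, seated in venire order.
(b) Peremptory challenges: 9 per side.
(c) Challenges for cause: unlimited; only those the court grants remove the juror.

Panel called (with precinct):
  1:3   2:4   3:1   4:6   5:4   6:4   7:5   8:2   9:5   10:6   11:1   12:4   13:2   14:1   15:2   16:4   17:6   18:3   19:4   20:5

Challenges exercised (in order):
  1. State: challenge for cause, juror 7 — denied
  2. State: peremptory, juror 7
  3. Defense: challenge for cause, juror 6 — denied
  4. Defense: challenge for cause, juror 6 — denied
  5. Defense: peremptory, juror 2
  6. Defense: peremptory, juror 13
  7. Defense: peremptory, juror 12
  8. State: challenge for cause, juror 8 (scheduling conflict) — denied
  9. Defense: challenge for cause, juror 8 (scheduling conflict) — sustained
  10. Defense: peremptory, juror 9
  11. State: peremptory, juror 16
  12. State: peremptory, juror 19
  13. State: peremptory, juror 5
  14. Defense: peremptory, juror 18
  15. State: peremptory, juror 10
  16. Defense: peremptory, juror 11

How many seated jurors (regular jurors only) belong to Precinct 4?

Removed: #2, #5, #7, #8, #9, #10, #11, #12, #13, #16, #18, #19.
Seated jurors 1–6: #1, #3, #4, #6, #14, #15 (alternates #17 not counted).
Of those, in Precinct 4: #6 → 1.

1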